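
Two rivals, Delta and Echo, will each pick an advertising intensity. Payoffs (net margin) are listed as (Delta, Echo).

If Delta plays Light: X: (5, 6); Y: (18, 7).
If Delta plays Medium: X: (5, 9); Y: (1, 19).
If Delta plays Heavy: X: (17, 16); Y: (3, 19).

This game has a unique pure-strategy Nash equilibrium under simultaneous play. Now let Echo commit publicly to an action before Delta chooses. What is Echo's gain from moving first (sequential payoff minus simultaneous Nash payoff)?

Solve by backward induction (Echo leads).
- X: BR = Heavy, leader payoff 16.
- Y: BR = Light, leader payoff 7.
Maximizing over 16, 7, Echo chooses X. Subgame-perfect outcome: (Heavy, X) with payoffs (17, 16).
Now find the simultaneous Nash equilibrium.
Delta's best replies: X→Heavy; Y→Light.
Echo's best replies: Light→Y; Medium→Y; Heavy→Y.
Only (Light, Y) has each player best-responding; Nash payoffs (18, 7).
Echo's commitment gain: 16 − 7 = 9.

9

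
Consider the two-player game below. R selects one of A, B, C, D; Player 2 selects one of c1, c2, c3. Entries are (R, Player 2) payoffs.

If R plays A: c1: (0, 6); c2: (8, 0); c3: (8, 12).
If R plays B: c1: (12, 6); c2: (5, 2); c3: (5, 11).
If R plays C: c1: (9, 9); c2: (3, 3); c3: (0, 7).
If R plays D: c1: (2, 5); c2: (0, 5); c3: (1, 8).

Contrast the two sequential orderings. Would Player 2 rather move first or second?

first

If R leads: Player 2's best replies are A→c3, B→c3, C→c1, D→c3; R's induced payoffs 8, 5, 9, 1; outcome (C, c1), payoffs (9, 9).
If Player 2 leads: R's best replies are c1→B, c2→A, c3→A; Player 2's induced payoffs 6, 0, 12; outcome (A, c3), payoffs (8, 12).
Player 2 gets 12 moving first and 9 moving second, so Player 2 prefers to move first.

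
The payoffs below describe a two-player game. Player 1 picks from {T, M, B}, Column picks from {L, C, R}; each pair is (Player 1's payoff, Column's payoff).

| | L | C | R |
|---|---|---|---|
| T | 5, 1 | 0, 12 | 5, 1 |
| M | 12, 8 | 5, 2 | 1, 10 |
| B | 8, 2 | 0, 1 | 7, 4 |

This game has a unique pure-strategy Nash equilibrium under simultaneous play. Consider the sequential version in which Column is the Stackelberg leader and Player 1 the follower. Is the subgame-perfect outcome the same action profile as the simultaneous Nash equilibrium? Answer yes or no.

no

Solve by backward induction (Column leads).
- L: BR = M, leader payoff 8.
- C: BR = M, leader payoff 2.
- R: BR = B, leader payoff 4.
Maximizing over 8, 2, 4, Column chooses L. Subgame-perfect outcome: (M, L) with payoffs (12, 8).
Now find the simultaneous Nash equilibrium.
Player 1's best replies: L→M; C→M; R→B.
Column's best replies: T→C; M→R; B→R.
The unique mutual best reply is (B, R), giving (7, 4).
Sequential outcome (M, L) differs from the Nash profile (B, R).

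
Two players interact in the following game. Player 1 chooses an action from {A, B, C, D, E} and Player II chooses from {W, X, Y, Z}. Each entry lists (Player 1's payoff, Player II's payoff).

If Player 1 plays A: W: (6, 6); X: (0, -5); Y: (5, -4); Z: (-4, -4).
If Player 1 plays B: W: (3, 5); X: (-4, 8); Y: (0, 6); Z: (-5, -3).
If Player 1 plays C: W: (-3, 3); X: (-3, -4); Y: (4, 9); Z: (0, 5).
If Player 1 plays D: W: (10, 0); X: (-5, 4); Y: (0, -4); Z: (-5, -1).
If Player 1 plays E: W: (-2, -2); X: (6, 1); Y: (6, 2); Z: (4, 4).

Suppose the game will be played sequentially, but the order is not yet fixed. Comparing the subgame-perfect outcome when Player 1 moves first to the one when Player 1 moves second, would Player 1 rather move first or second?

If Player 1 leads: Player II's best replies are A→W, B→X, C→Y, D→X, E→Z; Player 1's induced payoffs 6, -4, 4, -5, 4; outcome (A, W), payoffs (6, 6).
If Player II leads: Player 1's best replies are W→D, X→E, Y→E, Z→E; Player II's induced payoffs 0, 1, 2, 4; outcome (E, Z), payoffs (4, 4).
Player 1 gets 6 moving first and 4 moving second, so Player 1 prefers to move first.

first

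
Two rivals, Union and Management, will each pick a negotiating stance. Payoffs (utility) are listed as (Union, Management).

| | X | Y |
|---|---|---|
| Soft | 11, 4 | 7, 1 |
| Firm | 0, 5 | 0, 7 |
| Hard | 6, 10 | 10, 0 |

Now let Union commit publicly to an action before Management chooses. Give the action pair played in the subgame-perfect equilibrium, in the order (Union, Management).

Work backward from Management's decision.
- Soft: BR = X, leader payoff 11.
- Firm: BR = Y, leader payoff 0.
- Hard: BR = X, leader payoff 6.
Maximizing over 11, 0, 6, Union chooses Soft. Subgame-perfect outcome: (Soft, X) with payoffs (11, 4).

(Soft, X)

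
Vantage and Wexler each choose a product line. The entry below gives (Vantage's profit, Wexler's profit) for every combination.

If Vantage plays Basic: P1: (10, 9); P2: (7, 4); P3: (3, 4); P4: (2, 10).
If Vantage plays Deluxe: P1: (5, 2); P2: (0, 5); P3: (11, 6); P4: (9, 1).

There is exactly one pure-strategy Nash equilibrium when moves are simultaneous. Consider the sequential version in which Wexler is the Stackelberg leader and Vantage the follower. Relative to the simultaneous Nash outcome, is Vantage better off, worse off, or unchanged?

Vantage best-responds to each possible Wexler move:
- P1: Vantage compares 10, 5 and picks Basic; Wexler would get 9.
- P2: Vantage compares 7, 0 and picks Basic; Wexler would get 4.
- P3: Vantage compares 3, 11 and picks Deluxe; Wexler would get 6.
- P4: Vantage compares 2, 9 and picks Deluxe; Wexler would get 1.
Among 9, 4, 6, 1, the best is 9 at P1. Subgame-perfect outcome: (Basic, P1) with payoffs (10, 9).
For the simultaneous game, intersect best replies.
Vantage's best replies: P1→Basic; P2→Basic; P3→Deluxe; P4→Deluxe.
Wexler's best replies: Basic→P4; Deluxe→P3.
The unique mutual best reply is (Deluxe, P3), giving (11, 6).
Vantage earns 10 sequentially versus 11 at the Nash outcome: worse off.

worse off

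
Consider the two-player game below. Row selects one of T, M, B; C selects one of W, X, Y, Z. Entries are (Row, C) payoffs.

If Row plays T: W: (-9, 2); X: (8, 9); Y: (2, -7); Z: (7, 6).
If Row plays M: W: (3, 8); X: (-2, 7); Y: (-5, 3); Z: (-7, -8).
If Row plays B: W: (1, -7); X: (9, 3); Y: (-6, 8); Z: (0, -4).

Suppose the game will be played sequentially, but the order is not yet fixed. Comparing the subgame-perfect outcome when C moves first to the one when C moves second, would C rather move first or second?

second

If Row leads: C's best replies are T→X, M→W, B→Y; Row's induced payoffs 8, 3, -6; outcome (T, X), payoffs (8, 9).
If C leads: Row's best replies are W→M, X→B, Y→T, Z→T; C's induced payoffs 8, 3, -7, 6; outcome (M, W), payoffs (3, 8).
C gets 8 moving first and 9 moving second, so C prefers to move second.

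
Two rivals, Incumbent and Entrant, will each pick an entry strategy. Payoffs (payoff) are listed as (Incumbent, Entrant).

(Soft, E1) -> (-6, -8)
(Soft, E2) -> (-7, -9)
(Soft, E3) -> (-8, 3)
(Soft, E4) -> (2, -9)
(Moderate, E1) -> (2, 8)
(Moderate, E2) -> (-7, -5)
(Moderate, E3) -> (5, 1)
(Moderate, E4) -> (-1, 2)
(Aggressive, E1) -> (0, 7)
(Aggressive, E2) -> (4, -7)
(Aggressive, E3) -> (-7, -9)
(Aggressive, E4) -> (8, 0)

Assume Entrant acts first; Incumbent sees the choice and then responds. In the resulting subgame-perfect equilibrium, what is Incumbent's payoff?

Backward induction with Entrant moving first.
- E1 → Incumbent plays Moderate (best of -6, 2, 0); Entrant gets 8.
- E2 → Incumbent plays Aggressive (best of -7, -7, 4); Entrant gets -7.
- E3 → Incumbent plays Moderate (best of -8, 5, -7); Entrant gets 1.
- E4 → Incumbent plays Aggressive (best of 2, -1, 8); Entrant gets 0.
Maximizing over 8, -7, 1, 0, Entrant chooses E1. Subgame-perfect outcome: (Moderate, E1) with payoffs (2, 8).

2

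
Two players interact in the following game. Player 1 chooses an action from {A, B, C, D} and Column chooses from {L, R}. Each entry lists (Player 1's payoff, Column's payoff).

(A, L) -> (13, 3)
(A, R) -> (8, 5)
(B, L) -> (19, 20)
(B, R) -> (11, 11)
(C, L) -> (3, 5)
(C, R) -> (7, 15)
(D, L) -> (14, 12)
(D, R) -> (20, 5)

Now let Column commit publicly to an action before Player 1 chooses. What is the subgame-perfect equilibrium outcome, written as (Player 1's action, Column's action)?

(B, L)

Player 1 best-responds to each possible Column move:
- L: Player 1 compares 13, 19, 3, 14 and picks B; Column would get 20.
- R: Player 1 compares 8, 11, 7, 20 and picks D; Column would get 5.
Among 20, 5, the best is 20 at L. Subgame-perfect outcome: (B, L) with payoffs (19, 20).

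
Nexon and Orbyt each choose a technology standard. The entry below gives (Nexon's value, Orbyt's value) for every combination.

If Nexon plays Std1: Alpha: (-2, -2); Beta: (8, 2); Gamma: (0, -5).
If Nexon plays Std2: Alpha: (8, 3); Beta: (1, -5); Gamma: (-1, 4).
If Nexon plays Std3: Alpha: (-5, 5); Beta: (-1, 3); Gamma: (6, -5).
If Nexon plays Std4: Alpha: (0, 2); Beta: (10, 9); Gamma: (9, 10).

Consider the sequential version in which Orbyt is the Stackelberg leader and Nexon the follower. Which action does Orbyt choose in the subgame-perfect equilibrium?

Solve by backward induction (Orbyt leads).
- Alpha → Nexon plays Std2 (best of -2, 8, -5, 0); Orbyt gets 3.
- Beta → Nexon plays Std4 (best of 8, 1, -1, 10); Orbyt gets 9.
- Gamma → Nexon plays Std4 (best of 0, -1, 6, 9); Orbyt gets 10.
Among 3, 9, 10, the best is 10 at Gamma. Subgame-perfect outcome: (Std4, Gamma) with payoffs (9, 10).

Gamma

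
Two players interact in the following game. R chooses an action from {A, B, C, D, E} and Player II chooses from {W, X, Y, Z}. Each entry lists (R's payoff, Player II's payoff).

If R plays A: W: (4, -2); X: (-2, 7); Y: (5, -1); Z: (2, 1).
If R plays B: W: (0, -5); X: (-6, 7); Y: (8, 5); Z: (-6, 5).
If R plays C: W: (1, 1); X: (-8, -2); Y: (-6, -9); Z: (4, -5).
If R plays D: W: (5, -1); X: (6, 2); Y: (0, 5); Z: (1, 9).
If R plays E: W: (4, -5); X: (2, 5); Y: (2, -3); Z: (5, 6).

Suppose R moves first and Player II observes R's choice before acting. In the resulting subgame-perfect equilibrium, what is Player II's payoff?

Backward induction with R moving first.
- A: BR = X, leader payoff -2.
- B: BR = X, leader payoff -6.
- C: BR = W, leader payoff 1.
- D: BR = Z, leader payoff 1.
- E: BR = Z, leader payoff 5.
Maximizing over -2, -6, 1, 1, 5, R chooses E. Subgame-perfect outcome: (E, Z) with payoffs (5, 6).

6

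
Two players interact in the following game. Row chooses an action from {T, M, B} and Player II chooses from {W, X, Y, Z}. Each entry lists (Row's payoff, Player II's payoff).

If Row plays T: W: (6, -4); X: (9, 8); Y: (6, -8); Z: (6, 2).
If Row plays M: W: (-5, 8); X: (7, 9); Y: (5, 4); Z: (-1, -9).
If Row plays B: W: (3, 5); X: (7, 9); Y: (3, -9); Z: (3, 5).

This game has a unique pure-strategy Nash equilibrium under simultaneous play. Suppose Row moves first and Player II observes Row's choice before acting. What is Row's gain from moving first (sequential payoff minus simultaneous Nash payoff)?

0

Work backward from Player II's decision.
- T: BR = X, leader payoff 9.
- M: BR = X, leader payoff 7.
- B: BR = X, leader payoff 7.
Maximizing over 9, 7, 7, Row chooses T. Subgame-perfect outcome: (T, X) with payoffs (9, 8).
Now find the simultaneous Nash equilibrium.
Row's best replies: W→T; X→T; Y→T; Z→T.
Player II's best replies: T→X; M→X; B→X.
The unique mutual best reply is (T, X), giving (9, 8).
Row's commitment gain: 9 − 9 = 0.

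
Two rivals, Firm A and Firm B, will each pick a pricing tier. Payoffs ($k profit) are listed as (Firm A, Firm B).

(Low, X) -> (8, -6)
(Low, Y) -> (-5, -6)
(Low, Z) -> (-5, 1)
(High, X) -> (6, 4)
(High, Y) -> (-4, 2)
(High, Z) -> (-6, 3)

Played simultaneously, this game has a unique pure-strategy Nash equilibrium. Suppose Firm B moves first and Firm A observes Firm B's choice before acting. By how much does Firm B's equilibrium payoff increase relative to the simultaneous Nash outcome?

1

Backward induction with Firm B moving first.
- X: BR = Low, leader payoff -6.
- Y: BR = High, leader payoff 2.
- Z: BR = Low, leader payoff 1.
Maximizing over -6, 2, 1, Firm B chooses Y. Subgame-perfect outcome: (High, Y) with payoffs (-4, 2).
Now find the simultaneous Nash equilibrium.
Firm A's best replies: X→Low; Y→High; Z→Low.
Firm B's best replies: Low→Z; High→X.
Only (Low, Z) has each player best-responding; Nash payoffs (-5, 1).
Firm B's commitment gain: 2 − 1 = 1.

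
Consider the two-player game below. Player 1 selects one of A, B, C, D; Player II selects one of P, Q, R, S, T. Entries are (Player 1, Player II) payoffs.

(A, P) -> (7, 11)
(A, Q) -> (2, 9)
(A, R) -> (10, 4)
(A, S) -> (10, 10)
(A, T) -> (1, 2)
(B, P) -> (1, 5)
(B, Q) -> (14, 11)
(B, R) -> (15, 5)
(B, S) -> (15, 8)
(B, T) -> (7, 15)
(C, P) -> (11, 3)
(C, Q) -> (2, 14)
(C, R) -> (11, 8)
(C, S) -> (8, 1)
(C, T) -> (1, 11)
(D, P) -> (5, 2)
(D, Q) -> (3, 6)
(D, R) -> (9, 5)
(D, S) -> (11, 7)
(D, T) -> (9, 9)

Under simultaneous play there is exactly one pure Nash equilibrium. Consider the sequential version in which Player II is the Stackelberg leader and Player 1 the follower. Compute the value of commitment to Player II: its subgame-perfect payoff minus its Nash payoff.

Player 1 best-responds to each possible Player II move:
- P: Player 1 compares 7, 1, 11, 5 and picks C; Player II would get 3.
- Q: Player 1 compares 2, 14, 2, 3 and picks B; Player II would get 11.
- R: Player 1 compares 10, 15, 11, 9 and picks B; Player II would get 5.
- S: Player 1 compares 10, 15, 8, 11 and picks B; Player II would get 8.
- T: Player 1 compares 1, 7, 1, 9 and picks D; Player II would get 9.
Among 3, 11, 5, 8, 9, the best is 11 at Q. Subgame-perfect outcome: (B, Q) with payoffs (14, 11).
Now find the simultaneous Nash equilibrium.
Player 1's best replies: P→C; Q→B; R→B; S→B; T→D.
Player II's best replies: A→P; B→T; C→Q; D→T.
Only (D, T) has each player best-responding; Nash payoffs (9, 9).
Player II's commitment gain: 11 − 9 = 2.

2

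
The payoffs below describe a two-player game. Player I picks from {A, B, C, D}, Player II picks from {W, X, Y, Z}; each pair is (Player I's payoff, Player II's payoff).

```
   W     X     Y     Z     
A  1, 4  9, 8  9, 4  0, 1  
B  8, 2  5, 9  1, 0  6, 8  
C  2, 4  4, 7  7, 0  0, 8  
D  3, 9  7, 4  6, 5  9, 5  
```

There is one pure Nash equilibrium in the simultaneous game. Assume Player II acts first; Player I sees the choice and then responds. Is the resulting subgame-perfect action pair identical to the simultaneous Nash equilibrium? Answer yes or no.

yes

Player I best-responds to each possible Player II move:
- W: Player I compares 1, 8, 2, 3 and picks B; Player II would get 2.
- X: Player I compares 9, 5, 4, 7 and picks A; Player II would get 8.
- Y: Player I compares 9, 1, 7, 6 and picks A; Player II would get 4.
- Z: Player I compares 0, 6, 0, 9 and picks D; Player II would get 5.
Player II's induced payoffs are 2, 8, 4, 5, so Player II commits to X. Subgame-perfect outcome: (A, X) with payoffs (9, 8).
Under simultaneous play:
Player I's best replies: W→B; X→A; Y→A; Z→D.
Player II's best replies: A→X; B→X; C→Z; D→W.
The unique mutual best reply is (A, X), giving (9, 8).
Sequential outcome (A, X) coincides with the Nash profile (A, X).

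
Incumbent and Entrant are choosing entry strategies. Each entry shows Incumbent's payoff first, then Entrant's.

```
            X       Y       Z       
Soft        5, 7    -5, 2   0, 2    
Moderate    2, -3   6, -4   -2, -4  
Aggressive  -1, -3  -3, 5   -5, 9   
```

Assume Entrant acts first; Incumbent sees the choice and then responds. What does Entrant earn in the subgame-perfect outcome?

7

Work backward from Incumbent's decision.
- X → Incumbent plays Soft (best of 5, 2, -1); Entrant gets 7.
- Y → Incumbent plays Moderate (best of -5, 6, -3); Entrant gets -4.
- Z → Incumbent plays Soft (best of 0, -2, -5); Entrant gets 2.
Entrant's induced payoffs are 7, -4, 2, so Entrant commits to X. Subgame-perfect outcome: (Soft, X) with payoffs (5, 7).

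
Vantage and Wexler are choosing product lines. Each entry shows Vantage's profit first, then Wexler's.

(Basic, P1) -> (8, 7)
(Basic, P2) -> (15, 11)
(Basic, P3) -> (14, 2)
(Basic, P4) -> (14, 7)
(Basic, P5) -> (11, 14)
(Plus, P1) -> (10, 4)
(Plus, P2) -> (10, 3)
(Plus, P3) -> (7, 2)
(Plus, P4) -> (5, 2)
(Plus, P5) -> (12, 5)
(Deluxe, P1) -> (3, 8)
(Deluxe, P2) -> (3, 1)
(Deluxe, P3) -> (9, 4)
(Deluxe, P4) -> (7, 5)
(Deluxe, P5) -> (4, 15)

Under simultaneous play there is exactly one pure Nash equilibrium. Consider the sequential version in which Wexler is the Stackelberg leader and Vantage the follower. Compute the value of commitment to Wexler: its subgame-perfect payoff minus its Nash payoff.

Solve by backward induction (Wexler leads).
- P1: Vantage compares 8, 10, 3 and picks Plus; Wexler would get 4.
- P2: Vantage compares 15, 10, 3 and picks Basic; Wexler would get 11.
- P3: Vantage compares 14, 7, 9 and picks Basic; Wexler would get 2.
- P4: Vantage compares 14, 5, 7 and picks Basic; Wexler would get 7.
- P5: Vantage compares 11, 12, 4 and picks Plus; Wexler would get 5.
Among 4, 11, 2, 7, 5, the best is 11 at P2. Subgame-perfect outcome: (Basic, P2) with payoffs (15, 11).
Under simultaneous play:
Vantage's best replies: P1→Plus; P2→Basic; P3→Basic; P4→Basic; P5→Plus.
Wexler's best replies: Basic→P5; Plus→P5; Deluxe→P5.
Only (Plus, P5) has each player best-responding; Nash payoffs (12, 5).
Wexler's commitment gain: 11 − 5 = 6.

6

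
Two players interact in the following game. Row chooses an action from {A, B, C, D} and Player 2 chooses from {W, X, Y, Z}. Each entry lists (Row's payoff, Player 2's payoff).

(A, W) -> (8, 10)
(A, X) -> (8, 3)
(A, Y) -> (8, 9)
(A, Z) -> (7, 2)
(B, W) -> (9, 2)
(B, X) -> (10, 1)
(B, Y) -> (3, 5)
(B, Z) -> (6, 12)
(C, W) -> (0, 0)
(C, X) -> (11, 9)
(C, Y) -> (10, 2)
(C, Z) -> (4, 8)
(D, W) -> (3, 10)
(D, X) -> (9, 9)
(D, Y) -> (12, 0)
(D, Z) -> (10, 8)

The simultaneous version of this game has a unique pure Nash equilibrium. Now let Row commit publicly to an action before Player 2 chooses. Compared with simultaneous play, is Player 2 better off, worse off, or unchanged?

Solve by backward induction (Row leads).
- A → Player 2 plays W (best of 10, 3, 9, 2); Row gets 8.
- B → Player 2 plays Z (best of 2, 1, 5, 12); Row gets 6.
- C → Player 2 plays X (best of 0, 9, 2, 8); Row gets 11.
- D → Player 2 plays W (best of 10, 9, 0, 8); Row gets 3.
Row's induced payoffs are 8, 6, 11, 3, so Row commits to C. Subgame-perfect outcome: (C, X) with payoffs (11, 9).
For the simultaneous game, intersect best replies.
Row's best replies: W→B; X→C; Y→D; Z→D.
Player 2's best replies: A→W; B→Z; C→X; D→W.
Only (C, X) has each player best-responding; Nash payoffs (11, 9).
Player 2 earns 9 sequentially versus 9 at the Nash outcome: unchanged.

unchanged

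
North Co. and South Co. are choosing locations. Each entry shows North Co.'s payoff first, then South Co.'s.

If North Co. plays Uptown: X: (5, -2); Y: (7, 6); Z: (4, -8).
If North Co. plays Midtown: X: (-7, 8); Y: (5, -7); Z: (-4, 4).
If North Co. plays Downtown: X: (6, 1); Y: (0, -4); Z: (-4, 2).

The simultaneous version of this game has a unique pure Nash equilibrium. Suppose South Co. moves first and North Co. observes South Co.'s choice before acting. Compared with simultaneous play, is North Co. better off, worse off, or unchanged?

North Co. best-responds to each possible South Co. move:
- X: North Co. compares 5, -7, 6 and picks Downtown; South Co. would get 1.
- Y: North Co. compares 7, 5, 0 and picks Uptown; South Co. would get 6.
- Z: North Co. compares 4, -4, -4 and picks Uptown; South Co. would get -8.
Among 1, 6, -8, the best is 6 at Y. Subgame-perfect outcome: (Uptown, Y) with payoffs (7, 6).
Now find the simultaneous Nash equilibrium.
North Co.'s best replies: X→Downtown; Y→Uptown; Z→Uptown.
South Co.'s best replies: Uptown→Y; Midtown→X; Downtown→Z.
Only (Uptown, Y) has each player best-responding; Nash payoffs (7, 6).
North Co. earns 7 sequentially versus 7 at the Nash outcome: unchanged.

unchanged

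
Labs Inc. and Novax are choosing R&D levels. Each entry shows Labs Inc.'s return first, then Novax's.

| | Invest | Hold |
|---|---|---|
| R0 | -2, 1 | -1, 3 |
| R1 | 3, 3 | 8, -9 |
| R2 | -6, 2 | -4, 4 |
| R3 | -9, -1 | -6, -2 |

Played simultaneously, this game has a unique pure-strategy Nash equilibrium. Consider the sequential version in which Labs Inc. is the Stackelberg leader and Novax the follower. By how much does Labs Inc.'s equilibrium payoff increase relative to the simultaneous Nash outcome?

0

Solve by backward induction (Labs Inc. leads).
- R0 → Novax plays Hold (best of 1, 3); Labs Inc. gets -1.
- R1 → Novax plays Invest (best of 3, -9); Labs Inc. gets 3.
- R2 → Novax plays Hold (best of 2, 4); Labs Inc. gets -4.
- R3 → Novax plays Invest (best of -1, -2); Labs Inc. gets -9.
Among -1, 3, -4, -9, the best is 3 at R1. Subgame-perfect outcome: (R1, Invest) with payoffs (3, 3).
For the simultaneous game, intersect best replies.
Labs Inc.'s best replies: Invest→R1; Hold→R1.
Novax's best replies: R0→Hold; R1→Invest; R2→Hold; R3→Invest.
The unique mutual best reply is (R1, Invest), giving (3, 3).
Labs Inc.'s commitment gain: 3 − 3 = 0.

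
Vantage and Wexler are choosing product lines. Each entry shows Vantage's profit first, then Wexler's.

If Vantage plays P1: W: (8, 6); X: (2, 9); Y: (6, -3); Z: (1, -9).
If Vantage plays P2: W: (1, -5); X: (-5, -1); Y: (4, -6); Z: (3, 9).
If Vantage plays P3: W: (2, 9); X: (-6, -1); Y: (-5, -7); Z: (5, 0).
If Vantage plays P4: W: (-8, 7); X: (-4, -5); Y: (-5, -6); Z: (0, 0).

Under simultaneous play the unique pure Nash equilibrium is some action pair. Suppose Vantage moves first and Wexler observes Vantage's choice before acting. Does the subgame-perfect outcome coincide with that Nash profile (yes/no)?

no

Solve by backward induction (Vantage leads).
- P1 → Wexler plays X (best of 6, 9, -3, -9); Vantage gets 2.
- P2 → Wexler plays Z (best of -5, -1, -6, 9); Vantage gets 3.
- P3 → Wexler plays W (best of 9, -1, -7, 0); Vantage gets 2.
- P4 → Wexler plays W (best of 7, -5, -6, 0); Vantage gets -8.
Maximizing over 2, 3, 2, -8, Vantage chooses P2. Subgame-perfect outcome: (P2, Z) with payoffs (3, 9).
Under simultaneous play:
Vantage's best replies: W→P1; X→P1; Y→P1; Z→P3.
Wexler's best replies: P1→X; P2→Z; P3→W; P4→W.
Only (P1, X) has each player best-responding; Nash payoffs (2, 9).
Sequential outcome (P2, Z) differs from the Nash profile (P1, X).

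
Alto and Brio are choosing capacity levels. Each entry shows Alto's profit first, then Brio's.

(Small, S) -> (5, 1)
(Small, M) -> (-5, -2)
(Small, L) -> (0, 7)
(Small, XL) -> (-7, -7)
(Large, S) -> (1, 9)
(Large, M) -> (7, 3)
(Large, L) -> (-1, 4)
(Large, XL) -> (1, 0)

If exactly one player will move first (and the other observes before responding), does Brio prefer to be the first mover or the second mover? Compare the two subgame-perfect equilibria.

second

If Alto leads: Brio's best replies are Small→L, Large→S; Alto's induced payoffs 0, 1; outcome (Large, S), payoffs (1, 9).
If Brio leads: Alto's best replies are S→Small, M→Large, L→Small, XL→Large; Brio's induced payoffs 1, 3, 7, 0; outcome (Small, L), payoffs (0, 7).
Brio gets 7 moving first and 9 moving second, so Brio prefers to move second.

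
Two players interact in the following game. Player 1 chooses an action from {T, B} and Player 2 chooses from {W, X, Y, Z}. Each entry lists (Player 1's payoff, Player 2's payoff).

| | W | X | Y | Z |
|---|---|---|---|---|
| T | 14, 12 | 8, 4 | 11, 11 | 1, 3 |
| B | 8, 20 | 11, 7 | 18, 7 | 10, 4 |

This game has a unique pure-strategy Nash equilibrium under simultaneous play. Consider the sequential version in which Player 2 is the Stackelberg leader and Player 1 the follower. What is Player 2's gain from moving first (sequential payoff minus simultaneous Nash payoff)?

0

Solve by backward induction (Player 2 leads).
- W: BR = T, leader payoff 12.
- X: BR = B, leader payoff 7.
- Y: BR = B, leader payoff 7.
- Z: BR = B, leader payoff 4.
Maximizing over 12, 7, 7, 4, Player 2 chooses W. Subgame-perfect outcome: (T, W) with payoffs (14, 12).
For the simultaneous game, intersect best replies.
Player 1's best replies: W→T; X→B; Y→B; Z→B.
Player 2's best replies: T→W; B→W.
Only (T, W) has each player best-responding; Nash payoffs (14, 12).
Player 2's commitment gain: 12 − 12 = 0.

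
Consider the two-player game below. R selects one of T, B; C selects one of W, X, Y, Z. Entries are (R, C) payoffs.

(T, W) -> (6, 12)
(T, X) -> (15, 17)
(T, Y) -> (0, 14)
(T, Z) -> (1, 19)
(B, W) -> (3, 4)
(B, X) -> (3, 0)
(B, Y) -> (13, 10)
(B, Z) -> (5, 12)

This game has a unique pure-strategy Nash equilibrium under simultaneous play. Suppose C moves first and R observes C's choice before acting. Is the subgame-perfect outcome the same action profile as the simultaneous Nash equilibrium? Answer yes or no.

no

Solve by backward induction (C leads).
- W → R plays T (best of 6, 3); C gets 12.
- X → R plays T (best of 15, 3); C gets 17.
- Y → R plays B (best of 0, 13); C gets 10.
- Z → R plays B (best of 1, 5); C gets 12.
Among 12, 17, 10, 12, the best is 17 at X. Subgame-perfect outcome: (T, X) with payoffs (15, 17).
Under simultaneous play:
R's best replies: W→T; X→T; Y→B; Z→B.
C's best replies: T→Z; B→Z.
Only (B, Z) has each player best-responding; Nash payoffs (5, 12).
Sequential outcome (T, X) differs from the Nash profile (B, Z).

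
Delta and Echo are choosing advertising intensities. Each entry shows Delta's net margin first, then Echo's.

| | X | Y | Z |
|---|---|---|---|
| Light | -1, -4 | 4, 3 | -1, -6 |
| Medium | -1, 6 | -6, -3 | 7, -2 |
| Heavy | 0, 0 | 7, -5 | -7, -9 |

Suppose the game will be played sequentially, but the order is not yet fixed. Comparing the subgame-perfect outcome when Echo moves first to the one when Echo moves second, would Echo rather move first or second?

second

If Delta leads: Echo's best replies are Light→Y, Medium→X, Heavy→X; Delta's induced payoffs 4, -1, 0; outcome (Light, Y), payoffs (4, 3).
If Echo leads: Delta's best replies are X→Heavy, Y→Heavy, Z→Medium; Echo's induced payoffs 0, -5, -2; outcome (Heavy, X), payoffs (0, 0).
Echo gets 0 moving first and 3 moving second, so Echo prefers to move second.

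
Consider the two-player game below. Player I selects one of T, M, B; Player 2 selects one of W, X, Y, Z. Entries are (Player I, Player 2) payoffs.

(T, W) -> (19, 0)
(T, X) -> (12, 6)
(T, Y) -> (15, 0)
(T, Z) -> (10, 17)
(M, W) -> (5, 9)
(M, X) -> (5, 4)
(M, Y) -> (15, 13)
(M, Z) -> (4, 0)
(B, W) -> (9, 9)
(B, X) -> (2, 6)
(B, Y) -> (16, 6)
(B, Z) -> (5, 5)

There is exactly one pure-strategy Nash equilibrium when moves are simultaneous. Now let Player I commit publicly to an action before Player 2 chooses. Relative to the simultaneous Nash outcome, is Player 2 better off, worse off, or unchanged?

Work backward from Player 2's decision.
- T: BR = Z, leader payoff 10.
- M: BR = Y, leader payoff 15.
- B: BR = W, leader payoff 9.
Player I's induced payoffs are 10, 15, 9, so Player I commits to M. Subgame-perfect outcome: (M, Y) with payoffs (15, 13).
For the simultaneous game, intersect best replies.
Player I's best replies: W→T; X→T; Y→B; Z→T.
Player 2's best replies: T→Z; M→Y; B→W.
The unique mutual best reply is (T, Z), giving (10, 17).
Player 2 earns 13 sequentially versus 17 at the Nash outcome: worse off.

worse off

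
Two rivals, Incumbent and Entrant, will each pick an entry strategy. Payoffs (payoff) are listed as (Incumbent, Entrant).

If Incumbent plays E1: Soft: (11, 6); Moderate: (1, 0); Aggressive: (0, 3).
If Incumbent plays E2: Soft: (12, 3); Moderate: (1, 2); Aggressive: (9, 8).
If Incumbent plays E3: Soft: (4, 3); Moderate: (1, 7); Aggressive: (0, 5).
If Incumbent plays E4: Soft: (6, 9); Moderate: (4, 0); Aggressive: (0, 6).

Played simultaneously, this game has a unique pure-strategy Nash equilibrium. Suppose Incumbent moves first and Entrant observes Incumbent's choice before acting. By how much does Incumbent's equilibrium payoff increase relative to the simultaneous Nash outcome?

2

Work backward from Entrant's decision.
- E1: BR = Soft, leader payoff 11.
- E2: BR = Aggressive, leader payoff 9.
- E3: BR = Moderate, leader payoff 1.
- E4: BR = Soft, leader payoff 6.
Maximizing over 11, 9, 1, 6, Incumbent chooses E1. Subgame-perfect outcome: (E1, Soft) with payoffs (11, 6).
Under simultaneous play:
Incumbent's best replies: Soft→E2; Moderate→E4; Aggressive→E2.
Entrant's best replies: E1→Soft; E2→Aggressive; E3→Moderate; E4→Soft.
The unique mutual best reply is (E2, Aggressive), giving (9, 8).
Incumbent's commitment gain: 11 − 9 = 2.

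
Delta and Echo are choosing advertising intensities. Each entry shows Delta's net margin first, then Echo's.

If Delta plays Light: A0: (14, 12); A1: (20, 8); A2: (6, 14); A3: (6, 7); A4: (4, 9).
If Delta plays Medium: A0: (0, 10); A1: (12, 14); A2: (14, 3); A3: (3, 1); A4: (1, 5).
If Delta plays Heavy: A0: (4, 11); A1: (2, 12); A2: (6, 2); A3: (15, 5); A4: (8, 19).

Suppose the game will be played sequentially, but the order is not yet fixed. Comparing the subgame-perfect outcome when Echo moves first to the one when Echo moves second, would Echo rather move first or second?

If Delta leads: Echo's best replies are Light→A2, Medium→A1, Heavy→A4; Delta's induced payoffs 6, 12, 8; outcome (Medium, A1), payoffs (12, 14).
If Echo leads: Delta's best replies are A0→Light, A1→Light, A2→Medium, A3→Heavy, A4→Heavy; Echo's induced payoffs 12, 8, 3, 5, 19; outcome (Heavy, A4), payoffs (8, 19).
Echo gets 19 moving first and 14 moving second, so Echo prefers to move first.

first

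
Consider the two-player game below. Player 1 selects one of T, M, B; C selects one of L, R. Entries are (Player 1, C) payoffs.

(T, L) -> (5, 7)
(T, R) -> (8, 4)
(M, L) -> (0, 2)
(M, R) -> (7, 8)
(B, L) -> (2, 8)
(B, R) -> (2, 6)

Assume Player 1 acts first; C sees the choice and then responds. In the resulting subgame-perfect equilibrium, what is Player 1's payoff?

7

Solve by backward induction (Player 1 leads).
- T: C compares 7, 4 and picks L; Player 1 would get 5.
- M: C compares 2, 8 and picks R; Player 1 would get 7.
- B: C compares 8, 6 and picks L; Player 1 would get 2.
Player 1's induced payoffs are 5, 7, 2, so Player 1 commits to M. Subgame-perfect outcome: (M, R) with payoffs (7, 8).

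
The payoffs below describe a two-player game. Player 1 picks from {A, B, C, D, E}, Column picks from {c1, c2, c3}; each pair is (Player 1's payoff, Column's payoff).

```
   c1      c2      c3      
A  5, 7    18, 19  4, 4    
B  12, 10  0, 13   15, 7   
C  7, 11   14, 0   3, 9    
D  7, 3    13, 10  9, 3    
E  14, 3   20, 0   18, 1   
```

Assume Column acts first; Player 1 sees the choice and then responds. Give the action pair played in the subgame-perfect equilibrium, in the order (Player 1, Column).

(E, c1)

Solve by backward induction (Column leads).
- c1: BR = E, leader payoff 3.
- c2: BR = E, leader payoff 0.
- c3: BR = E, leader payoff 1.
Maximizing over 3, 0, 1, Column chooses c1. Subgame-perfect outcome: (E, c1) with payoffs (14, 3).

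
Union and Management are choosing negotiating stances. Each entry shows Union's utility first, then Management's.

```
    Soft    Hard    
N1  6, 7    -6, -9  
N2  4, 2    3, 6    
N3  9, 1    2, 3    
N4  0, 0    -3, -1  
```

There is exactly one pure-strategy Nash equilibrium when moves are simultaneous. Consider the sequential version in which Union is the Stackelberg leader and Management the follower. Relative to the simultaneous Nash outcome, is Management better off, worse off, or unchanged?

better off

Management best-responds to each possible Union move:
- N1 → Management plays Soft (best of 7, -9); Union gets 6.
- N2 → Management plays Hard (best of 2, 6); Union gets 3.
- N3 → Management plays Hard (best of 1, 3); Union gets 2.
- N4 → Management plays Soft (best of 0, -1); Union gets 0.
Maximizing over 6, 3, 2, 0, Union chooses N1. Subgame-perfect outcome: (N1, Soft) with payoffs (6, 7).
For the simultaneous game, intersect best replies.
Union's best replies: Soft→N3; Hard→N2.
Management's best replies: N1→Soft; N2→Hard; N3→Hard; N4→Soft.
Only (N2, Hard) has each player best-responding; Nash payoffs (3, 6).
Management earns 7 sequentially versus 6 at the Nash outcome: better off.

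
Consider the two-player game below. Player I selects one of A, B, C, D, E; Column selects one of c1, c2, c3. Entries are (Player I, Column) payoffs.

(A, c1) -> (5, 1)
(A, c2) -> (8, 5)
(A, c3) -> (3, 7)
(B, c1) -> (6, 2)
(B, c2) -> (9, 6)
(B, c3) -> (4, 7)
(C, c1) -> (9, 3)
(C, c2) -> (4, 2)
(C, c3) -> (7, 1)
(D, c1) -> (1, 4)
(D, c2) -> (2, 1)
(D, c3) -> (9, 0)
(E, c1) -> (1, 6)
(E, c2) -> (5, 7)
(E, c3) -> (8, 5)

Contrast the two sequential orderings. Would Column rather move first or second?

first

If Player I leads: Column's best replies are A→c3, B→c3, C→c1, D→c1, E→c2; Player I's induced payoffs 3, 4, 9, 1, 5; outcome (C, c1), payoffs (9, 3).
If Column leads: Player I's best replies are c1→C, c2→B, c3→D; Column's induced payoffs 3, 6, 0; outcome (B, c2), payoffs (9, 6).
Column gets 6 moving first and 3 moving second, so Column prefers to move first.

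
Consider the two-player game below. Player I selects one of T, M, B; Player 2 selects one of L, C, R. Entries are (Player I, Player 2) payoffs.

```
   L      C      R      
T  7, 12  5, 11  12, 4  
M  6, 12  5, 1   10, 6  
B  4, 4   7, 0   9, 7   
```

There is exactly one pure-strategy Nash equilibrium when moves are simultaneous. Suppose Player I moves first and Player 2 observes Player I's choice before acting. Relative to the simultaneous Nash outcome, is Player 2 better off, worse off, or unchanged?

Player 2 best-responds to each possible Player I move:
- T → Player 2 plays L (best of 12, 11, 4); Player I gets 7.
- M → Player 2 plays L (best of 12, 1, 6); Player I gets 6.
- B → Player 2 plays R (best of 4, 0, 7); Player I gets 9.
Maximizing over 7, 6, 9, Player I chooses B. Subgame-perfect outcome: (B, R) with payoffs (9, 7).
Under simultaneous play:
Player I's best replies: L→T; C→B; R→T.
Player 2's best replies: T→L; M→L; B→R.
Only (T, L) has each player best-responding; Nash payoffs (7, 12).
Player 2 earns 7 sequentially versus 12 at the Nash outcome: worse off.

worse off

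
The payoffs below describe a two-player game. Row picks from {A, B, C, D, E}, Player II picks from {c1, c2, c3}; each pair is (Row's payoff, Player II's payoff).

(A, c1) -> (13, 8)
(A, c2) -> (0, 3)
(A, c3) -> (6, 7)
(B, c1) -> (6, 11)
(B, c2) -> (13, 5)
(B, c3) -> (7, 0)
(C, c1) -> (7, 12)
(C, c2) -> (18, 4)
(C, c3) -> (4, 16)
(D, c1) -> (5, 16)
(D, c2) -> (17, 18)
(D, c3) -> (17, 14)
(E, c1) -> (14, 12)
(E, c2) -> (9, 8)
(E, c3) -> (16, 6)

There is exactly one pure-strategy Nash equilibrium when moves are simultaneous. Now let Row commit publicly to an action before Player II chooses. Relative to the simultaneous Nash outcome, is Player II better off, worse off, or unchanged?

better off

Player II best-responds to each possible Row move:
- A: BR = c1, leader payoff 13.
- B: BR = c1, leader payoff 6.
- C: BR = c3, leader payoff 4.
- D: BR = c2, leader payoff 17.
- E: BR = c1, leader payoff 14.
Row's induced payoffs are 13, 6, 4, 17, 14, so Row commits to D. Subgame-perfect outcome: (D, c2) with payoffs (17, 18).
Under simultaneous play:
Row's best replies: c1→E; c2→C; c3→D.
Player II's best replies: A→c1; B→c1; C→c3; D→c2; E→c1.
Only (E, c1) has each player best-responding; Nash payoffs (14, 12).
Player II earns 18 sequentially versus 12 at the Nash outcome: better off.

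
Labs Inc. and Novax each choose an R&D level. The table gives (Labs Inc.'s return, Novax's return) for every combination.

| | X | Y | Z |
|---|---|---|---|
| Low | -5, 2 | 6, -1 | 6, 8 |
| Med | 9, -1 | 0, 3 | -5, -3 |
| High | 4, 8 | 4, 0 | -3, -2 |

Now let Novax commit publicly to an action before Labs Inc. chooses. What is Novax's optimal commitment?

Z

Solve by backward induction (Novax leads).
- X: BR = Med, leader payoff -1.
- Y: BR = Low, leader payoff -1.
- Z: BR = Low, leader payoff 8.
Novax's induced payoffs are -1, -1, 8, so Novax commits to Z. Subgame-perfect outcome: (Low, Z) with payoffs (6, 8).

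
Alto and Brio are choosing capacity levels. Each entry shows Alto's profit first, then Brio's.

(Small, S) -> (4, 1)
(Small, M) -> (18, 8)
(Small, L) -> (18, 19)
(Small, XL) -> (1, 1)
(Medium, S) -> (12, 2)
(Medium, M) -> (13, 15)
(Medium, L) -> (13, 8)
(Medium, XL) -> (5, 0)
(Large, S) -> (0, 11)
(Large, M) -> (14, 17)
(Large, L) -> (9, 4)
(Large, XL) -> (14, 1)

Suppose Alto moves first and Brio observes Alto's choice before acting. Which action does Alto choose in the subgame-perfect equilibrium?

Work backward from Brio's decision.
- Small → Brio plays L (best of 1, 8, 19, 1); Alto gets 18.
- Medium → Brio plays M (best of 2, 15, 8, 0); Alto gets 13.
- Large → Brio plays M (best of 11, 17, 4, 1); Alto gets 14.
Maximizing over 18, 13, 14, Alto chooses Small. Subgame-perfect outcome: (Small, L) with payoffs (18, 19).

Small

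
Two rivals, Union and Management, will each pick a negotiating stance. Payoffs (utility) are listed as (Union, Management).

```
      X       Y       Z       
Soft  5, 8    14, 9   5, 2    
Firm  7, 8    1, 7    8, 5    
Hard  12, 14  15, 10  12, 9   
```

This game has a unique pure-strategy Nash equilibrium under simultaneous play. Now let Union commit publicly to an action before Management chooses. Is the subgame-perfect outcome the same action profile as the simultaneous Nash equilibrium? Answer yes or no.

no

Solve by backward induction (Union leads).
- Soft → Management plays Y (best of 8, 9, 2); Union gets 14.
- Firm → Management plays X (best of 8, 7, 5); Union gets 7.
- Hard → Management plays X (best of 14, 10, 9); Union gets 12.
Union's induced payoffs are 14, 7, 12, so Union commits to Soft. Subgame-perfect outcome: (Soft, Y) with payoffs (14, 9).
Under simultaneous play:
Union's best replies: X→Hard; Y→Hard; Z→Hard.
Management's best replies: Soft→Y; Firm→X; Hard→X.
Only (Hard, X) has each player best-responding; Nash payoffs (12, 14).
Sequential outcome (Soft, Y) differs from the Nash profile (Hard, X).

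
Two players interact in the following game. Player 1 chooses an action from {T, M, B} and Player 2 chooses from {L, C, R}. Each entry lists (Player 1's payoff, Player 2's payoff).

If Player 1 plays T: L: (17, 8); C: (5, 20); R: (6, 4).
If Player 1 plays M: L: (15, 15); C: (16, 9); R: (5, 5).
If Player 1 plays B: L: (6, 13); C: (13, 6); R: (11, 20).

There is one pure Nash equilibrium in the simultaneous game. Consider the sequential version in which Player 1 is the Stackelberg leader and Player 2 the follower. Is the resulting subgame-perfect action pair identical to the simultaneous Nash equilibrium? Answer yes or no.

no

Player 2 best-responds to each possible Player 1 move:
- T: Player 2 compares 8, 20, 4 and picks C; Player 1 would get 5.
- M: Player 2 compares 15, 9, 5 and picks L; Player 1 would get 15.
- B: Player 2 compares 13, 6, 20 and picks R; Player 1 would get 11.
Among 5, 15, 11, the best is 15 at M. Subgame-perfect outcome: (M, L) with payoffs (15, 15).
Now find the simultaneous Nash equilibrium.
Player 1's best replies: L→T; C→M; R→B.
Player 2's best replies: T→C; M→L; B→R.
The unique mutual best reply is (B, R), giving (11, 20).
Sequential outcome (M, L) differs from the Nash profile (B, R).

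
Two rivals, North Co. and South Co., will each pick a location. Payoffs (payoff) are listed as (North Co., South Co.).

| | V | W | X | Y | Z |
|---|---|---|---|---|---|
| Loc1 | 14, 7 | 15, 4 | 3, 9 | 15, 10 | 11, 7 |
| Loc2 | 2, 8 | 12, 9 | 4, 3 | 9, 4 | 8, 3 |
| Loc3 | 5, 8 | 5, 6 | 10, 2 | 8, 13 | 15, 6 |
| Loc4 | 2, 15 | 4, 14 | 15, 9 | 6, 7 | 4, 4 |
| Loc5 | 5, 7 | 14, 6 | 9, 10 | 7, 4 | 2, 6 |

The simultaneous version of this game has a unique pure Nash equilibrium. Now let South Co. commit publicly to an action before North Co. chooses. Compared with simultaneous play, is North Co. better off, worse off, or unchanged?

unchanged

North Co. best-responds to each possible South Co. move:
- V: North Co. compares 14, 2, 5, 2, 5 and picks Loc1; South Co. would get 7.
- W: North Co. compares 15, 12, 5, 4, 14 and picks Loc1; South Co. would get 4.
- X: North Co. compares 3, 4, 10, 15, 9 and picks Loc4; South Co. would get 9.
- Y: North Co. compares 15, 9, 8, 6, 7 and picks Loc1; South Co. would get 10.
- Z: North Co. compares 11, 8, 15, 4, 2 and picks Loc3; South Co. would get 6.
Maximizing over 7, 4, 9, 10, 6, South Co. chooses Y. Subgame-perfect outcome: (Loc1, Y) with payoffs (15, 10).
Under simultaneous play:
North Co.'s best replies: V→Loc1; W→Loc1; X→Loc4; Y→Loc1; Z→Loc3.
South Co.'s best replies: Loc1→Y; Loc2→W; Loc3→Y; Loc4→V; Loc5→X.
Only (Loc1, Y) has each player best-responding; Nash payoffs (15, 10).
North Co. earns 15 sequentially versus 15 at the Nash outcome: unchanged.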